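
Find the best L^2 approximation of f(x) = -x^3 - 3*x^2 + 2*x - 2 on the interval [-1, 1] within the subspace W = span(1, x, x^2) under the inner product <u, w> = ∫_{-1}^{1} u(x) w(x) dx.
g(x) = -3*x^2 + 7*x/5 - 2

The best approximation g ∈ W is the orthogonal projection of f onto W. Writing g = a_0 + a_1 x + a_2 x^2, the coefficients solve the normal equations G · a = b where
  G_{ij} = <φ_i, φ_j> and b_i = <f, φ_i>, with φ_0 = 1, φ_1 = x, φ_2 = x^2.
G =
  [2, 0, 2/3]
  [0, 2/3, 0]
  [2/3, 0, 2/5],
b = (-6, 14/15, -38/15).
Solving gives a_0 = -2, a_1 = 7/5, a_2 = -3, so
  g(x) = -3*x^2 + 7*x/5 - 2.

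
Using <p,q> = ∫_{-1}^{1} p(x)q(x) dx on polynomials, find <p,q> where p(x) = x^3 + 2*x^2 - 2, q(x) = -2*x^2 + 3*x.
<p,q> = 34/15

Expand the product: p(x)·q(x) = -2*x^5 - x^4 + 6*x^3 + 4*x^2 - 6*x.
∫_{-1}^{1} of each monomial x^k gives [2/(k+1) if k even, 0 if k odd]. Integrating term-by-term (or equivalently evaluating the antiderivative F(x) = -x^6/3 - x^5/5 + 3*x^4/2 + 4*x^3/3 - 3*x^2 at the endpoints):
  F(1) − F(−1) = -7/10 − (-89/30) = 34/15.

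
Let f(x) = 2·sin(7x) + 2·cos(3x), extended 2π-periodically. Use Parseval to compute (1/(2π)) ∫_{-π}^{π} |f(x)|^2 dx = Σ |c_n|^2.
Σ |c_n|^2 = 4

Expand |f|^2 and use orthogonality of {sin(nx), cos(mx)} on [-π, π]:
  ∫_{-π}^{π} sin(nx)^2 dx = π, ∫ cos(mx)^2 dx = π, and cross terms integrate to 0.
So ∫_{-π}^{π} f(x)^2 dx = 2^2 · π + 2^2 · π = (4 + 4)π.
Divide by 2π: (4 + 4)/2 = 4.
By Parseval, this equals Σ |c_n|^2.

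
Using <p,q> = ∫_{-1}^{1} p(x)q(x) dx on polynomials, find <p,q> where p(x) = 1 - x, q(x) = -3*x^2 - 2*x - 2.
<p,q> = -14/3

Expand the product: p(x)·q(x) = 3*x^3 - x^2 - 2.
∫_{-1}^{1} of each monomial x^k gives [2/(k+1) if k even, 0 if k odd]. Integrating term-by-term (or equivalently evaluating the antiderivative F(x) = 3*x^4/4 - x^3/3 - 2*x at the endpoints):
  F(1) − F(−1) = -19/12 − (37/12) = -14/3.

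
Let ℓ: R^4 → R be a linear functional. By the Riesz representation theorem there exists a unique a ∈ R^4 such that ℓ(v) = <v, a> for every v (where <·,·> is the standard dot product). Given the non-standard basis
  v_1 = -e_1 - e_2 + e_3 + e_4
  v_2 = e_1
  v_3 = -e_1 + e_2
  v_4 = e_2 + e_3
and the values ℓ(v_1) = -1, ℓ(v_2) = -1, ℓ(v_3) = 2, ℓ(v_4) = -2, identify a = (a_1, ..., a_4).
a = (-1, 1, -3, 2)

Write a = (a_1, ..., a_4) in the standard basis. For each basis vector v_i, ℓ(v_i) = <v_i, a> is a linear equation in the a_j's. Collect the n equations into a matrix system V a = ℓ, where row i of V is v_i (expressed in the standard basis). Since V is invertible (lower-triangular with 1s on the diagonal, up to permutation), solve by back-substitution:
  V =
[[-1, -1, 1, 1],
 [1, 0, 0, 0],
 [-1, 1, 0, 0],
 [0, 1, 1, 0]]
  V a = (-1, -1, 2, -2)
Solving gives a = (-1, 1, -3, 2).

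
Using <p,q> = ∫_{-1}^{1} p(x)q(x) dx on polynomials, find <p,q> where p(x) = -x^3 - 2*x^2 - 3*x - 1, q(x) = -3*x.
<p,q> = 36/5

Expand the product: p(x)·q(x) = 3*x^4 + 6*x^3 + 9*x^2 + 3*x.
∫_{-1}^{1} of each monomial x^k gives [2/(k+1) if k even, 0 if k odd]. Integrating term-by-term (or equivalently evaluating the antiderivative F(x) = 3*x^5/5 + 3*x^4/2 + 3*x^3 + 3*x^2/2 at the endpoints):
  F(1) − F(−1) = 33/5 − (-3/5) = 36/5.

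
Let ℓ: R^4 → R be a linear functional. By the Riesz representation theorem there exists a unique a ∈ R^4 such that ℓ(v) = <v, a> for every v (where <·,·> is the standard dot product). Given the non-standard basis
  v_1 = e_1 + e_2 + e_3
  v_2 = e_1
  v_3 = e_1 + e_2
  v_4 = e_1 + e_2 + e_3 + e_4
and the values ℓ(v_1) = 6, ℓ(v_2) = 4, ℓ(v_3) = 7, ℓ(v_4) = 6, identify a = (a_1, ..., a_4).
a = (4, 3, -1, 0)

Write a = (a_1, ..., a_4) in the standard basis. For each basis vector v_i, ℓ(v_i) = <v_i, a> is a linear equation in the a_j's. Collect the n equations into a matrix system V a = ℓ, where row i of V is v_i (expressed in the standard basis). Since V is invertible (lower-triangular with 1s on the diagonal, up to permutation), solve by back-substitution:
  V =
[[1, 1, 1, 0],
 [1, 0, 0, 0],
 [1, 1, 0, 0],
 [1, 1, 1, 1]]
  V a = (6, 4, 7, 6)
Solving gives a = (4, 3, -1, 0).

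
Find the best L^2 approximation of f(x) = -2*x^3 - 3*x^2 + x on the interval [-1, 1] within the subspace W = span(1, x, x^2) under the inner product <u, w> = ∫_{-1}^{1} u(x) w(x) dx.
g(x) = -3*x^2 - x/5

The best approximation g ∈ W is the orthogonal projection of f onto W. Writing g = a_0 + a_1 x + a_2 x^2, the coefficients solve the normal equations G · a = b where
  G_{ij} = <φ_i, φ_j> and b_i = <f, φ_i>, with φ_0 = 1, φ_1 = x, φ_2 = x^2.
G =
  [2, 0, 2/3]
  [0, 2/3, 0]
  [2/3, 0, 2/5],
b = (-2, -2/15, -6/5).
Solving gives a_0 = 0, a_1 = -1/5, a_2 = -3, so
  g(x) = -3*x^2 - x/5.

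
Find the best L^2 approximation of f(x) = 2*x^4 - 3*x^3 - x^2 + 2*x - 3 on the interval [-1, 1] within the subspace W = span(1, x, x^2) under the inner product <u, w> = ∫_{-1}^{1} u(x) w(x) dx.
g(x) = 5*x^2/7 + x/5 - 111/35

The best approximation g ∈ W is the orthogonal projection of f onto W. Writing g = a_0 + a_1 x + a_2 x^2, the coefficients solve the normal equations G · a = b where
  G_{ij} = <φ_i, φ_j> and b_i = <f, φ_i>, with φ_0 = 1, φ_1 = x, φ_2 = x^2.
G =
  [2, 0, 2/3]
  [0, 2/3, 0]
  [2/3, 0, 2/5],
b = (-88/15, 2/15, -64/35).
Solving gives a_0 = -111/35, a_1 = 1/5, a_2 = 5/7, so
  g(x) = 5*x^2/7 + x/5 - 111/35.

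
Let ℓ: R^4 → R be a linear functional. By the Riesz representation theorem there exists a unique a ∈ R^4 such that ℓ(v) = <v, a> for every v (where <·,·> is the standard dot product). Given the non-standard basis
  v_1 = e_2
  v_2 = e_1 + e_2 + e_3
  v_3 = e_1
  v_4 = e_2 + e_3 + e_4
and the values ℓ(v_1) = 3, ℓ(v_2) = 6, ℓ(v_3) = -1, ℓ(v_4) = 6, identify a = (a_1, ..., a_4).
a = (-1, 3, 4, -1)

Write a = (a_1, ..., a_4) in the standard basis. For each basis vector v_i, ℓ(v_i) = <v_i, a> is a linear equation in the a_j's. Collect the n equations into a matrix system V a = ℓ, where row i of V is v_i (expressed in the standard basis). Since V is invertible (lower-triangular with 1s on the diagonal, up to permutation), solve by back-substitution:
  V =
[[0, 1, 0, 0],
 [1, 1, 1, 0],
 [1, 0, 0, 0],
 [0, 1, 1, 1]]
  V a = (3, 6, -1, 6)
Solving gives a = (-1, 3, 4, -1).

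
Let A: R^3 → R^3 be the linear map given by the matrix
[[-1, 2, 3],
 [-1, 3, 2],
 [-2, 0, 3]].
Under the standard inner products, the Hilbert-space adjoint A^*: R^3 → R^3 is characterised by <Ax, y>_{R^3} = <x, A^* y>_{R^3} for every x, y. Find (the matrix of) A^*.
A^* = A^T =
[[-1, -1, -2],
 [2, 3, 0],
 [3, 2, 3]]

For real matrices with standard dot products, the defining identity <Ax, y> = <x, A^* y> gives (Ax)^T y = x^T (A^*) y, i.e. x^T A^T y = x^T (A^*) y. Since this holds for all x, y, we must have A^* = A^T. Therefore
A^* =
[[-1, -1, -2],
 [2, 3, 0],
 [3, 2, 3]].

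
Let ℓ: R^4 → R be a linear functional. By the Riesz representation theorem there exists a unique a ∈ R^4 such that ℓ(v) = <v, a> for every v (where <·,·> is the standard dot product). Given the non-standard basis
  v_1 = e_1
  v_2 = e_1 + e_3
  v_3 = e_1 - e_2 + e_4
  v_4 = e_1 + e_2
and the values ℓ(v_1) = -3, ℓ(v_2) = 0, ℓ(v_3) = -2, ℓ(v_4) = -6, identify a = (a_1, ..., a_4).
a = (-3, -3, 3, -2)

Write a = (a_1, ..., a_4) in the standard basis. For each basis vector v_i, ℓ(v_i) = <v_i, a> is a linear equation in the a_j's. Collect the n equations into a matrix system V a = ℓ, where row i of V is v_i (expressed in the standard basis). Since V is invertible (lower-triangular with 1s on the diagonal, up to permutation), solve by back-substitution:
  V =
[[1, 0, 0, 0],
 [1, 0, 1, 0],
 [1, -1, 0, 1],
 [1, 1, 0, 0]]
  V a = (-3, 0, -2, -6)
Solving gives a = (-3, -3, 3, -2).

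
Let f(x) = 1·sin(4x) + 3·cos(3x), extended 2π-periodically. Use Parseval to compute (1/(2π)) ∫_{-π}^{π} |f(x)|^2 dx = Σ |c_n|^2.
Σ |c_n|^2 = 5

Expand |f|^2 and use orthogonality of {sin(nx), cos(mx)} on [-π, π]:
  ∫_{-π}^{π} sin(nx)^2 dx = π, ∫ cos(mx)^2 dx = π, and cross terms integrate to 0.
So ∫_{-π}^{π} f(x)^2 dx = 1^2 · π + 3^2 · π = (1 + 9)π.
Divide by 2π: (1 + 9)/2 = 5.
By Parseval, this equals Σ |c_n|^2.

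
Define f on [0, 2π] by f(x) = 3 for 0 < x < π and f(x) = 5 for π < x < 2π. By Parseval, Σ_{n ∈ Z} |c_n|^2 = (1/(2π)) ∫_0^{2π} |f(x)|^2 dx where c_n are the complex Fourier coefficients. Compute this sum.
Σ |c_n|^2 = 17

Parseval equates the L^2 energy of f (normalised by 1/(2π)) with the ℓ^2 sum of its Fourier coefficients: (1/(2π)) ∫_0^{2π} |f|^2 = Σ |c_n|^2.
Compute the left side: (1/(2π)) [∫_0^π 3^2 dx + ∫_π^{2π} 5^2 dx] = (1/(2π)) · (9π + 25π) = (9 + 25)/2 = 17.
So Σ_{n ∈ Z} |c_n|^2 = 17.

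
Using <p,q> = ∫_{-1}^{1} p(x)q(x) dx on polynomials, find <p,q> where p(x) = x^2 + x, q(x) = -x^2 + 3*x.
<p,q> = 8/5

Expand the product: p(x)·q(x) = -x^4 + 2*x^3 + 3*x^2.
∫_{-1}^{1} of each monomial x^k gives [2/(k+1) if k even, 0 if k odd]. Integrating term-by-term (or equivalently evaluating the antiderivative F(x) = -x^5/5 + x^4/2 + x^3 at the endpoints):
  F(1) − F(−1) = 13/10 − (-3/10) = 8/5.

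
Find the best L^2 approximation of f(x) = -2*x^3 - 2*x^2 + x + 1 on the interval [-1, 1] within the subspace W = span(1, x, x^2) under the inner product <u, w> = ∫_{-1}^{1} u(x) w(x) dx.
g(x) = -2*x^2 - x/5 + 1

The best approximation g ∈ W is the orthogonal projection of f onto W. Writing g = a_0 + a_1 x + a_2 x^2, the coefficients solve the normal equations G · a = b where
  G_{ij} = <φ_i, φ_j> and b_i = <f, φ_i>, with φ_0 = 1, φ_1 = x, φ_2 = x^2.
G =
  [2, 0, 2/3]
  [0, 2/3, 0]
  [2/3, 0, 2/5],
b = (2/3, -2/15, -2/15).
Solving gives a_0 = 1, a_1 = -1/5, a_2 = -2, so
  g(x) = -2*x^2 - x/5 + 1.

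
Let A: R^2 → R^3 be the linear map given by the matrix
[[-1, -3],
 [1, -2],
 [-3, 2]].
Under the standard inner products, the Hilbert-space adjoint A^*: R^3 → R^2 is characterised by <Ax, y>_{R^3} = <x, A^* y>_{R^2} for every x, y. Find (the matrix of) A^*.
A^* = A^T =
[[-1, 1, -3],
 [-3, -2, 2]]

For real matrices with standard dot products, the defining identity <Ax, y> = <x, A^* y> gives (Ax)^T y = x^T (A^*) y, i.e. x^T A^T y = x^T (A^*) y. Since this holds for all x, y, we must have A^* = A^T. Therefore
A^* =
[[-1, 1, -3],
 [-3, -2, 2]].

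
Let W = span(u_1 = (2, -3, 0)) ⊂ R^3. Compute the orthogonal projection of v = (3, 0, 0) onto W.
proj_W(v) = (12/13, -18/13, 0)

Set up U = [u_1 | ... | u_1] ∈ R^(3×1). The projector onto W = col(U) is P = U (U^T U)^(-1) U^T.
Compute U^T U =
  [13],
and U^T v = (6).
Solve U^T U · c = U^T v for the coefficients: c = (6/13). The projection is proj_W(v) = U c.
Check: (v - proj_W(v)) · u_1 = 0  (should be 0).
Result: proj_W(v) = (12/13, -18/13, 0).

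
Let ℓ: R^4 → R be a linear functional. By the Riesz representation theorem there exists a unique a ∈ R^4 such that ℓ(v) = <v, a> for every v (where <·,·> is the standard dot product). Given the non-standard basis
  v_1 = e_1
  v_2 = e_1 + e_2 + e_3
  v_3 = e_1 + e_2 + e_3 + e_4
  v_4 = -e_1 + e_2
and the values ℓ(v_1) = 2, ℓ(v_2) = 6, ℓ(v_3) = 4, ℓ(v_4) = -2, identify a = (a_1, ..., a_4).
a = (2, 0, 4, -2)

Write a = (a_1, ..., a_4) in the standard basis. For each basis vector v_i, ℓ(v_i) = <v_i, a> is a linear equation in the a_j's. Collect the n equations into a matrix system V a = ℓ, where row i of V is v_i (expressed in the standard basis). Since V is invertible (lower-triangular with 1s on the diagonal, up to permutation), solve by back-substitution:
  V =
[[1, 0, 0, 0],
 [1, 1, 1, 0],
 [1, 1, 1, 1],
 [-1, 1, 0, 0]]
  V a = (2, 6, 4, -2)
Solving gives a = (2, 0, 4, -2).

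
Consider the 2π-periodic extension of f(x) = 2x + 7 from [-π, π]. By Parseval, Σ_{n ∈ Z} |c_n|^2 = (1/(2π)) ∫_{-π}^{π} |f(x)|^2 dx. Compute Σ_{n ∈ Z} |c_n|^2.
Σ |c_n|^2 = 4π^2/3 + 49

Expand and integrate term by term over [-π, π]:
  ∫ (2x)^2 dx = 4·(2π^3/3); ∫ 2·2·(7)·x dx = 0 (odd integrand); ∫ 7^2 dx = 49·2π.
So (1/(2π)) ∫_{-π}^{π} (2x + 7)^2 dx = 4π^2/3 + 49 = 4π^2/3 + 49.
Parseval ⇒ Σ |c_n|^2 = 4π^2/3 + 49.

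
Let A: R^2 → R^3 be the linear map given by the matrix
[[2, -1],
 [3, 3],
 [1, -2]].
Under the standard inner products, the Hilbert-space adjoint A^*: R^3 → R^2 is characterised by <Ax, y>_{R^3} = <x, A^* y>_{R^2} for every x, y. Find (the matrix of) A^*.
A^* = A^T =
[[2, 3, 1],
 [-1, 3, -2]]

For real matrices with standard dot products, the defining identity <Ax, y> = <x, A^* y> gives (Ax)^T y = x^T (A^*) y, i.e. x^T A^T y = x^T (A^*) y. Since this holds for all x, y, we must have A^* = A^T. Therefore
A^* =
[[2, 3, 1],
 [-1, 3, -2]].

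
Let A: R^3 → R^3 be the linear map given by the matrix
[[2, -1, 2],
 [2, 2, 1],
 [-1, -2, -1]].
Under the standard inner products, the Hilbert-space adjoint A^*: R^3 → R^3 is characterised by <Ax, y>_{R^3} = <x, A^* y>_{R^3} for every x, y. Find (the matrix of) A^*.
A^* = A^T =
[[2, 2, -1],
 [-1, 2, -2],
 [2, 1, -1]]

For real matrices with standard dot products, the defining identity <Ax, y> = <x, A^* y> gives (Ax)^T y = x^T (A^*) y, i.e. x^T A^T y = x^T (A^*) y. Since this holds for all x, y, we must have A^* = A^T. Therefore
A^* =
[[2, 2, -1],
 [-1, 2, -2],
 [2, 1, -1]].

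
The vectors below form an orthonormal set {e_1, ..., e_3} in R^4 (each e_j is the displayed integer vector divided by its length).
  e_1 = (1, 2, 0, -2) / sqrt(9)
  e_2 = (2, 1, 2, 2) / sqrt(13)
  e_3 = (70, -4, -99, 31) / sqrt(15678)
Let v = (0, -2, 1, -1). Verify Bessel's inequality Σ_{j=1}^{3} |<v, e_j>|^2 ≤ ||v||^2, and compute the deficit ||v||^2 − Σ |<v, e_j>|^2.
Σ |<v, e_j>|^2 = 114/67; ||v||^2 = 6; deficit = 288/67

Write each e_j = u_j / sqrt(<u_j, u_j>) where u_j is the displayed integer vector. Then <v, e_j> = <v, u_j> / sqrt(<u_j, u_j>), so |<v, e_j>|^2 = <v, u_j>^2 / <u_j, u_j>.
Coefficients: <v, e_1> = -2/sqrt(9), <v, e_2> = -2/sqrt(13), <v, e_3> = -122/sqrt(15678).
Square and sum: Σ |<v, e_j>|^2 = 114/67.
Compute ||v||^2 = v·v = 6.
Deficit = 6 − 114/67 = 288/67 ≥ 0, confirming Bessel's inequality. (The deficit equals ||v − Σ <v,e_j> e_j||^2, the squared distance from v to span{e_j}.)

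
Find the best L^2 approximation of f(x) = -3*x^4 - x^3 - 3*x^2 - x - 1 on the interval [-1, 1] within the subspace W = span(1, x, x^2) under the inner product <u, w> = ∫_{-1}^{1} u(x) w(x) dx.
g(x) = -39*x^2/7 - 8*x/5 - 26/35

The best approximation g ∈ W is the orthogonal projection of f onto W. Writing g = a_0 + a_1 x + a_2 x^2, the coefficients solve the normal equations G · a = b where
  G_{ij} = <φ_i, φ_j> and b_i = <f, φ_i>, with φ_0 = 1, φ_1 = x, φ_2 = x^2.
G =
  [2, 0, 2/3]
  [0, 2/3, 0]
  [2/3, 0, 2/5],
b = (-26/5, -16/15, -286/105).
Solving gives a_0 = -26/35, a_1 = -8/5, a_2 = -39/7, so
  g(x) = -39*x^2/7 - 8*x/5 - 26/35.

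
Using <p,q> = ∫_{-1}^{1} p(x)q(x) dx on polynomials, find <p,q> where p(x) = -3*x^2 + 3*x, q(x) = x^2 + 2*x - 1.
<p,q> = 24/5

Expand the product: p(x)·q(x) = -3*x^4 - 3*x^3 + 9*x^2 - 3*x.
∫_{-1}^{1} of each monomial x^k gives [2/(k+1) if k even, 0 if k odd]. Integrating term-by-term (or equivalently evaluating the antiderivative F(x) = -3*x^5/5 - 3*x^4/4 + 3*x^3 - 3*x^2/2 at the endpoints):
  F(1) − F(−1) = 3/20 − (-93/20) = 24/5.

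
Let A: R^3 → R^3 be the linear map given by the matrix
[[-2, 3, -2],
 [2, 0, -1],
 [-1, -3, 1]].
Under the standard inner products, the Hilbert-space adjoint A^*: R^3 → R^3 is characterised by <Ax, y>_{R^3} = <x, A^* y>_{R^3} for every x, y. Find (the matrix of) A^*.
A^* = A^T =
[[-2, 2, -1],
 [3, 0, -3],
 [-2, -1, 1]]

For real matrices with standard dot products, the defining identity <Ax, y> = <x, A^* y> gives (Ax)^T y = x^T (A^*) y, i.e. x^T A^T y = x^T (A^*) y. Since this holds for all x, y, we must have A^* = A^T. Therefore
A^* =
[[-2, 2, -1],
 [3, 0, -3],
 [-2, -1, 1]].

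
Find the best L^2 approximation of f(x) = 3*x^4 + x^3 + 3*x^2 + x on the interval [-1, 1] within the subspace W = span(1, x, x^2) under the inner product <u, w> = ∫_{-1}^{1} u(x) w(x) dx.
g(x) = 39*x^2/7 + 8*x/5 - 9/35

The best approximation g ∈ W is the orthogonal projection of f onto W. Writing g = a_0 + a_1 x + a_2 x^2, the coefficients solve the normal equations G · a = b where
  G_{ij} = <φ_i, φ_j> and b_i = <f, φ_i>, with φ_0 = 1, φ_1 = x, φ_2 = x^2.
G =
  [2, 0, 2/3]
  [0, 2/3, 0]
  [2/3, 0, 2/5],
b = (16/5, 16/15, 72/35).
Solving gives a_0 = -9/35, a_1 = 8/5, a_2 = 39/7, so
  g(x) = 39*x^2/7 + 8*x/5 - 9/35.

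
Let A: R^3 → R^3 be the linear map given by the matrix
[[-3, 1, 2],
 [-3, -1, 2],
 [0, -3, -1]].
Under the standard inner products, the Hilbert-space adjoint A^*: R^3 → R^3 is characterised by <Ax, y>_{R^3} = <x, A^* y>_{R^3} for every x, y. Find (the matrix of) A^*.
A^* = A^T =
[[-3, -3, 0],
 [1, -1, -3],
 [2, 2, -1]]

For real matrices with standard dot products, the defining identity <Ax, y> = <x, A^* y> gives (Ax)^T y = x^T (A^*) y, i.e. x^T A^T y = x^T (A^*) y. Since this holds for all x, y, we must have A^* = A^T. Therefore
A^* =
[[-3, -3, 0],
 [1, -1, -3],
 [2, 2, -1]].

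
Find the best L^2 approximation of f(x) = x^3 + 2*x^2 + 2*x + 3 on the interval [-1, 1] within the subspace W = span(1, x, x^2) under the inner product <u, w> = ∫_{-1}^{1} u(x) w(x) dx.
g(x) = 2*x^2 + 13*x/5 + 3

The best approximation g ∈ W is the orthogonal projection of f onto W. Writing g = a_0 + a_1 x + a_2 x^2, the coefficients solve the normal equations G · a = b where
  G_{ij} = <φ_i, φ_j> and b_i = <f, φ_i>, with φ_0 = 1, φ_1 = x, φ_2 = x^2.
G =
  [2, 0, 2/3]
  [0, 2/3, 0]
  [2/3, 0, 2/5],
b = (22/3, 26/15, 14/5).
Solving gives a_0 = 3, a_1 = 13/5, a_2 = 2, so
  g(x) = 2*x^2 + 13*x/5 + 3.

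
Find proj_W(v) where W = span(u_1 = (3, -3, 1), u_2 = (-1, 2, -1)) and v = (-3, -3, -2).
proj_W(v) = (-27/14, -6/7, 17/14)

Set up U = [u_1 | ... | u_2] ∈ R^(3×2). The projector onto W = col(U) is P = U (U^T U)^(-1) U^T.
Compute U^T U =
  [19, -10]
  [-10, 6],
and U^T v = (-2, -1).
Solve U^T U · c = U^T v for the coefficients: c = (-11/7, -39/14). The projection is proj_W(v) = U c.
Check: (v - proj_W(v)) · u_1 = 0  (should be 0).
Check: (v - proj_W(v)) · u_2 = 0  (should be 0).
Result: proj_W(v) = (-27/14, -6/7, 17/14).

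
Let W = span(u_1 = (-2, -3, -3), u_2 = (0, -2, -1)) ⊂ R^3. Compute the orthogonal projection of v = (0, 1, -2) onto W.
proj_W(v) = (-30/29, 9/29, -18/29)

Set up U = [u_1 | ... | u_2] ∈ R^(3×2). The projector onto W = col(U) is P = U (U^T U)^(-1) U^T.
Compute U^T U =
  [22, 9]
  [9, 5],
and U^T v = (3, 0).
Solve U^T U · c = U^T v for the coefficients: c = (15/29, -27/29). The projection is proj_W(v) = U c.
Check: (v - proj_W(v)) · u_1 = 0  (should be 0).
Check: (v - proj_W(v)) · u_2 = 0  (should be 0).
Result: proj_W(v) = (-30/29, 9/29, -18/29).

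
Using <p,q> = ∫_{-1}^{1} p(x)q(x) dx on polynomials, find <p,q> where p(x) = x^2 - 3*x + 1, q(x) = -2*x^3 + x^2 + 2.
<p,q> = 44/5

Expand the product: p(x)·q(x) = -2*x^5 + 7*x^4 - 5*x^3 + 3*x^2 - 6*x + 2.
∫_{-1}^{1} of each monomial x^k gives [2/(k+1) if k even, 0 if k odd]. Integrating term-by-term (or equivalently evaluating the antiderivative F(x) = -x^6/3 + 7*x^5/5 - 5*x^4/4 + x^3 - 3*x^2 + 2*x at the endpoints):
  F(1) − F(−1) = -11/60 − (-539/60) = 44/5.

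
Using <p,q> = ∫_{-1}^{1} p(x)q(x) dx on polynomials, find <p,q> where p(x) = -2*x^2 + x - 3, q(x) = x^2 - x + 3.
<p,q> = -382/15

Expand the product: p(x)·q(x) = -2*x^4 + 3*x^3 - 10*x^2 + 6*x - 9.
∫_{-1}^{1} of each monomial x^k gives [2/(k+1) if k even, 0 if k odd]. Integrating term-by-term (or equivalently evaluating the antiderivative F(x) = -2*x^5/5 + 3*x^4/4 - 10*x^3/3 + 3*x^2 - 9*x at the endpoints):
  F(1) − F(−1) = -539/60 − (989/60) = -382/15.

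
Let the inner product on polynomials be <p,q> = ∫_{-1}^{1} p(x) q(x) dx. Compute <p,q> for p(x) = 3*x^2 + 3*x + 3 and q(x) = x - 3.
<p,q> = -22

Expand the product: p(x)·q(x) = 3*x^3 - 6*x^2 - 6*x - 9.
∫_{-1}^{1} of each monomial x^k gives [2/(k+1) if k even, 0 if k odd]. Integrating term-by-term (or equivalently evaluating the antiderivative F(x) = 3*x^4/4 - 2*x^3 - 3*x^2 - 9*x at the endpoints):
  F(1) − F(−1) = -53/4 − (35/4) = -22.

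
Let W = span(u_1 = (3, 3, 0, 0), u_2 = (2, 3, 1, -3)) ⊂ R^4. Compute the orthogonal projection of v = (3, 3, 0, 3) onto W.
proj_W(v) = (24/7, 18/7, -6/7, 18/7)

Set up U = [u_1 | ... | u_2] ∈ R^(4×2). The projector onto W = col(U) is P = U (U^T U)^(-1) U^T.
Compute U^T U =
  [18, 15]
  [15, 23],
and U^T v = (18, 6).
Solve U^T U · c = U^T v for the coefficients: c = (12/7, -6/7). The projection is proj_W(v) = U c.
Check: (v - proj_W(v)) · u_1 = 0  (should be 0).
Check: (v - proj_W(v)) · u_2 = 0  (should be 0).
Result: proj_W(v) = (24/7, 18/7, -6/7, 18/7).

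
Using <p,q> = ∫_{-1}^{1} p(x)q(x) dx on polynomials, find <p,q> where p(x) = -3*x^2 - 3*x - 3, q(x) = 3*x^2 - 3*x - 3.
<p,q> = 102/5

Expand the product: p(x)·q(x) = -9*x^4 + 9*x^2 + 18*x + 9.
∫_{-1}^{1} of each monomial x^k gives [2/(k+1) if k even, 0 if k odd]. Integrating term-by-term (or equivalently evaluating the antiderivative F(x) = -9*x^5/5 + 3*x^3 + 9*x^2 + 9*x at the endpoints):
  F(1) − F(−1) = 96/5 − (-6/5) = 102/5.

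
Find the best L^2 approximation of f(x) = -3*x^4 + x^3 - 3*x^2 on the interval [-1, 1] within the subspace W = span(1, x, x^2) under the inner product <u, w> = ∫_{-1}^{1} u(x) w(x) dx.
g(x) = -39*x^2/7 + 3*x/5 + 9/35

The best approximation g ∈ W is the orthogonal projection of f onto W. Writing g = a_0 + a_1 x + a_2 x^2, the coefficients solve the normal equations G · a = b where
  G_{ij} = <φ_i, φ_j> and b_i = <f, φ_i>, with φ_0 = 1, φ_1 = x, φ_2 = x^2.
G =
  [2, 0, 2/3]
  [0, 2/3, 0]
  [2/3, 0, 2/5],
b = (-16/5, 2/5, -72/35).
Solving gives a_0 = 9/35, a_1 = 3/5, a_2 = -39/7, so
  g(x) = -39*x^2/7 + 3*x/5 + 9/35.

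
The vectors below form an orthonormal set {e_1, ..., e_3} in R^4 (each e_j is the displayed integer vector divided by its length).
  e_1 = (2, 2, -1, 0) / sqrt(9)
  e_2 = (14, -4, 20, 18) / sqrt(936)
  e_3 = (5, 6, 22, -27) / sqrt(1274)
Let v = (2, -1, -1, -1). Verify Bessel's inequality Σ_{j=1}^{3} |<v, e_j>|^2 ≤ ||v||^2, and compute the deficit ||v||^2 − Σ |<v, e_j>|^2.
Σ |<v, e_j>|^2 = 54/49; ||v||^2 = 7; deficit = 289/49

Write each e_j = u_j / sqrt(<u_j, u_j>) where u_j is the displayed integer vector. Then <v, e_j> = <v, u_j> / sqrt(<u_j, u_j>), so |<v, e_j>|^2 = <v, u_j>^2 / <u_j, u_j>.
Coefficients: <v, e_1> = 3/sqrt(9), <v, e_2> = -6/sqrt(936), <v, e_3> = 9/sqrt(1274).
Square and sum: Σ |<v, e_j>|^2 = 54/49.
Compute ||v||^2 = v·v = 7.
Deficit = 7 − 54/49 = 289/49 ≥ 0, confirming Bessel's inequality. (The deficit equals ||v − Σ <v,e_j> e_j||^2, the squared distance from v to span{e_j}.)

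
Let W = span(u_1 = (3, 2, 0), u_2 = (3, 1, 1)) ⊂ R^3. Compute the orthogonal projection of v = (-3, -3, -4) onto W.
proj_W(v) = (-48/11, -21/22, -43/22)

Set up U = [u_1 | ... | u_2] ∈ R^(3×2). The projector onto W = col(U) is P = U (U^T U)^(-1) U^T.
Compute U^T U =
  [13, 11]
  [11, 11],
and U^T v = (-15, -16).
Solve U^T U · c = U^T v for the coefficients: c = (1/2, -43/22). The projection is proj_W(v) = U c.
Check: (v - proj_W(v)) · u_1 = 0  (should be 0).
Check: (v - proj_W(v)) · u_2 = 0  (should be 0).
Result: proj_W(v) = (-48/11, -21/22, -43/22).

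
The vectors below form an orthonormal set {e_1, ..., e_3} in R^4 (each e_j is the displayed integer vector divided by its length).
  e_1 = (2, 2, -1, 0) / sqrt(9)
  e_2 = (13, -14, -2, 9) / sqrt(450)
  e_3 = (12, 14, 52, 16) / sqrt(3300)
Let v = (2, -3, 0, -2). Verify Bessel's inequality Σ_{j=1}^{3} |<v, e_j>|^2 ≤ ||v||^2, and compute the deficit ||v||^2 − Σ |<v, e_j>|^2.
Σ |<v, e_j>|^2 = 223/33; ||v||^2 = 17; deficit = 338/33

Write each e_j = u_j / sqrt(<u_j, u_j>) where u_j is the displayed integer vector. Then <v, e_j> = <v, u_j> / sqrt(<u_j, u_j>), so |<v, e_j>|^2 = <v, u_j>^2 / <u_j, u_j>.
Coefficients: <v, e_1> = -2/sqrt(9), <v, e_2> = 50/sqrt(450), <v, e_3> = -50/sqrt(3300).
Square and sum: Σ |<v, e_j>|^2 = 223/33.
Compute ||v||^2 = v·v = 17.
Deficit = 17 − 223/33 = 338/33 ≥ 0, confirming Bessel's inequality. (The deficit equals ||v − Σ <v,e_j> e_j||^2, the squared distance from v to span{e_j}.)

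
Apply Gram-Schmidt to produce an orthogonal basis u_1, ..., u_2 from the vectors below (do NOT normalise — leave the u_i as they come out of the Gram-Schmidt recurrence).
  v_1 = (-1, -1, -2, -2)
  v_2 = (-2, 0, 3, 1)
Orthogonal basis:
  u_1 = (-1, -1, -2, -2)
  u_2 = (-13/5, -3/5, 9/5, -1/5)

Apply the Gram-Schmidt recurrence
  u_1 = v_1
  u_i = v_i − Σ_{j<i} ((v_i · u_j) / (u_j · u_j)) · u_j.

Step by step this gives:
  u_1 = (-1, -1, -2, -2)
  u_2 = (-13/5, -3/5, 9/5, -1/5)

Orthogonality check:
  u_2 · u_1 = 0 (should be 0)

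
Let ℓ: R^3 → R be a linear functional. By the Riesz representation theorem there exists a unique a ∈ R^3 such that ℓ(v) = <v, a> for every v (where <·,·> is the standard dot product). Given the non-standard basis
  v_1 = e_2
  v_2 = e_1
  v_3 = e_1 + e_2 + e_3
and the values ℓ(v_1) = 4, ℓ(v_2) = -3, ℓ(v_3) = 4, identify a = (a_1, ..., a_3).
a = (-3, 4, 3)

Write a = (a_1, ..., a_3) in the standard basis. For each basis vector v_i, ℓ(v_i) = <v_i, a> is a linear equation in the a_j's. Collect the n equations into a matrix system V a = ℓ, where row i of V is v_i (expressed in the standard basis). Since V is invertible (lower-triangular with 1s on the diagonal, up to permutation), solve by back-substitution:
  V =
[[0, 1, 0],
 [1, 0, 0],
 [1, 1, 1]]
  V a = (4, -3, 4)
Solving gives a = (-3, 4, 3).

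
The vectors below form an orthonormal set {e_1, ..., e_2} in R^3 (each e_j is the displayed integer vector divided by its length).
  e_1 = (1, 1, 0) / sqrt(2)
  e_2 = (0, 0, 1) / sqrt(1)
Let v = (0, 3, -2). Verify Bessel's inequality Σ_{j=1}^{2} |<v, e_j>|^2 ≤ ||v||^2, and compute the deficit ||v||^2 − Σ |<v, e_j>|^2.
Σ |<v, e_j>|^2 = 17/2; ||v||^2 = 13; deficit = 9/2

Write each e_j = u_j / sqrt(<u_j, u_j>) where u_j is the displayed integer vector. Then <v, e_j> = <v, u_j> / sqrt(<u_j, u_j>), so |<v, e_j>|^2 = <v, u_j>^2 / <u_j, u_j>.
Coefficients: <v, e_1> = 3/sqrt(2), <v, e_2> = -2/sqrt(1).
Square and sum: Σ |<v, e_j>|^2 = 17/2.
Compute ||v||^2 = v·v = 13.
Deficit = 13 − 17/2 = 9/2 ≥ 0, confirming Bessel's inequality. (The deficit equals ||v − Σ <v,e_j> e_j||^2, the squared distance from v to span{e_j}.)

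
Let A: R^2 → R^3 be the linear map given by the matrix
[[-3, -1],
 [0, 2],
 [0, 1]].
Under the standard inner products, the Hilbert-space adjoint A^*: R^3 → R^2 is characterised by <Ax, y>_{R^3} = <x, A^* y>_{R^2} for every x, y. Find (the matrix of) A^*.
A^* = A^T =
[[-3, 0, 0],
 [-1, 2, 1]]

For real matrices with standard dot products, the defining identity <Ax, y> = <x, A^* y> gives (Ax)^T y = x^T (A^*) y, i.e. x^T A^T y = x^T (A^*) y. Since this holds for all x, y, we must have A^* = A^T. Therefore
A^* =
[[-3, 0, 0],
 [-1, 2, 1]].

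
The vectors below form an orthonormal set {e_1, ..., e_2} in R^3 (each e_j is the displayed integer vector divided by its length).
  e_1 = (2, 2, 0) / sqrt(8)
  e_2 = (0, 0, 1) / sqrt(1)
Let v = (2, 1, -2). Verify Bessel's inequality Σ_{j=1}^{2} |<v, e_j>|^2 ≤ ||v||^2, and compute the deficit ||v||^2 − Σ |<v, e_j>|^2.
Σ |<v, e_j>|^2 = 17/2; ||v||^2 = 9; deficit = 1/2

Write each e_j = u_j / sqrt(<u_j, u_j>) where u_j is the displayed integer vector. Then <v, e_j> = <v, u_j> / sqrt(<u_j, u_j>), so |<v, e_j>|^2 = <v, u_j>^2 / <u_j, u_j>.
Coefficients: <v, e_1> = 6/sqrt(8), <v, e_2> = -2/sqrt(1).
Square and sum: Σ |<v, e_j>|^2 = 17/2.
Compute ||v||^2 = v·v = 9.
Deficit = 9 − 17/2 = 1/2 ≥ 0, confirming Bessel's inequality. (The deficit equals ||v − Σ <v,e_j> e_j||^2, the squared distance from v to span{e_j}.)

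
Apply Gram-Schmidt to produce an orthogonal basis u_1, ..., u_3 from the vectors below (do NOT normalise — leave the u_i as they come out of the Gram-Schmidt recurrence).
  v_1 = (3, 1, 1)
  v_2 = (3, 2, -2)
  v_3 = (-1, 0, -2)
Orthogonal basis:
  u_1 = (3, 1, 1)
  u_2 = (6/11, 13/11, -31/11)
  u_3 = (4/53, -9/53, -3/53)

Apply the Gram-Schmidt recurrence
  u_1 = v_1
  u_i = v_i − Σ_{j<i} ((v_i · u_j) / (u_j · u_j)) · u_j.

Step by step this gives:
  u_1 = (3, 1, 1)
  u_2 = (6/11, 13/11, -31/11)
  u_3 = (4/53, -9/53, -3/53)

Orthogonality check:
  u_2 · u_1 = 0 (should be 0)
  u_3 · u_1 = 0 (should be 0)
  u_3 · u_2 = 0 (should be 0)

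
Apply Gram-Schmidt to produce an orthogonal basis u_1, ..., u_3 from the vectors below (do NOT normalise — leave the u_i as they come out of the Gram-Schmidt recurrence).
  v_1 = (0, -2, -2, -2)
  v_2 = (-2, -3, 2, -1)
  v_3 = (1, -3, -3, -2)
Orthogonal basis:
  u_1 = (0, -2, -2, -2)
  u_2 = (-2, -7/3, 8/3, -1/3)
  u_3 = (18/25, -33/50, 1/25, 31/50)

Apply the Gram-Schmidt recurrence
  u_1 = v_1
  u_i = v_i − Σ_{j<i} ((v_i · u_j) / (u_j · u_j)) · u_j.

Step by step this gives:
  u_1 = (0, -2, -2, -2)
  u_2 = (-2, -7/3, 8/3, -1/3)
  u_3 = (18/25, -33/50, 1/25, 31/50)

Orthogonality check:
  u_2 · u_1 = 0 (should be 0)
  u_3 · u_1 = 0 (should be 0)
  u_3 · u_2 = 0 (should be 0)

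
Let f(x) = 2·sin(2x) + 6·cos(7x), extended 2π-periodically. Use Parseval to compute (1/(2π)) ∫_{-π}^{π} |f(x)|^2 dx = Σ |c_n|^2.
Σ |c_n|^2 = 20

Expand |f|^2 and use orthogonality of {sin(nx), cos(mx)} on [-π, π]:
  ∫_{-π}^{π} sin(nx)^2 dx = π, ∫ cos(mx)^2 dx = π, and cross terms integrate to 0.
So ∫_{-π}^{π} f(x)^2 dx = 2^2 · π + 6^2 · π = (4 + 36)π.
Divide by 2π: (4 + 36)/2 = 20.
By Parseval, this equals Σ |c_n|^2.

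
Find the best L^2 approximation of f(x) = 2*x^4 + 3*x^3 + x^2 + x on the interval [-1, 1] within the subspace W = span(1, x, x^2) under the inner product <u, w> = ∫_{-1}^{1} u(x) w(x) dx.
g(x) = 19*x^2/7 + 14*x/5 - 6/35

The best approximation g ∈ W is the orthogonal projection of f onto W. Writing g = a_0 + a_1 x + a_2 x^2, the coefficients solve the normal equations G · a = b where
  G_{ij} = <φ_i, φ_j> and b_i = <f, φ_i>, with φ_0 = 1, φ_1 = x, φ_2 = x^2.
G =
  [2, 0, 2/3]
  [0, 2/3, 0]
  [2/3, 0, 2/5],
b = (22/15, 28/15, 34/35).
Solving gives a_0 = -6/35, a_1 = 14/5, a_2 = 19/7, so
  g(x) = 19*x^2/7 + 14*x/5 - 6/35.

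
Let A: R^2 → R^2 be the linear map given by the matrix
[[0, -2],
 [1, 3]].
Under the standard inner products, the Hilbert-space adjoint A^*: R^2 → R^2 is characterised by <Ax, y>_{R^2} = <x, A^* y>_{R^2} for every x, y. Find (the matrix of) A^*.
A^* = A^T =
[[0, 1],
 [-2, 3]]

For real matrices with standard dot products, the defining identity <Ax, y> = <x, A^* y> gives (Ax)^T y = x^T (A^*) y, i.e. x^T A^T y = x^T (A^*) y. Since this holds for all x, y, we must have A^* = A^T. Therefore
A^* =
[[0, 1],
 [-2, 3]].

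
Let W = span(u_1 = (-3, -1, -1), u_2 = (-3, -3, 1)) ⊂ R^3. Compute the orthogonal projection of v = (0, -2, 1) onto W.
proj_W(v) = (-3/11, -35/22, 31/22)

Set up U = [u_1 | ... | u_2] ∈ R^(3×2). The projector onto W = col(U) is P = U (U^T U)^(-1) U^T.
Compute U^T U =
  [11, 11]
  [11, 19],
and U^T v = (1, 7).
Solve U^T U · c = U^T v for the coefficients: c = (-29/44, 3/4). The projection is proj_W(v) = U c.
Check: (v - proj_W(v)) · u_1 = 0  (should be 0).
Check: (v - proj_W(v)) · u_2 = 0  (should be 0).
Result: proj_W(v) = (-3/11, -35/22, 31/22).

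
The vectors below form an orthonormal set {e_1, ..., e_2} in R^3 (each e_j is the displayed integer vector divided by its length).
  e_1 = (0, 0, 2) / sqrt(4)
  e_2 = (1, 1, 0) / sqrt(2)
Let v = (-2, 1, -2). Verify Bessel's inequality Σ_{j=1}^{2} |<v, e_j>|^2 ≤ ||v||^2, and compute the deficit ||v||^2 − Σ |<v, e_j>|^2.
Σ |<v, e_j>|^2 = 9/2; ||v||^2 = 9; deficit = 9/2

Write each e_j = u_j / sqrt(<u_j, u_j>) where u_j is the displayed integer vector. Then <v, e_j> = <v, u_j> / sqrt(<u_j, u_j>), so |<v, e_j>|^2 = <v, u_j>^2 / <u_j, u_j>.
Coefficients: <v, e_1> = -4/sqrt(4), <v, e_2> = -1/sqrt(2).
Square and sum: Σ |<v, e_j>|^2 = 9/2.
Compute ||v||^2 = v·v = 9.
Deficit = 9 − 9/2 = 9/2 ≥ 0, confirming Bessel's inequality. (The deficit equals ||v − Σ <v,e_j> e_j||^2, the squared distance from v to span{e_j}.)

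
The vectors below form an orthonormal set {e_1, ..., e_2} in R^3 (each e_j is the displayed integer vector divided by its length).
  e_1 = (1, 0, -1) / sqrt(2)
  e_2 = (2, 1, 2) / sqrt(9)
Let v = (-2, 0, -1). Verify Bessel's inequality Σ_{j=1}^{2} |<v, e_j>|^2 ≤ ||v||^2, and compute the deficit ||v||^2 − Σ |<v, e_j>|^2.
Σ |<v, e_j>|^2 = 9/2; ||v||^2 = 5; deficit = 1/2

Write each e_j = u_j / sqrt(<u_j, u_j>) where u_j is the displayed integer vector. Then <v, e_j> = <v, u_j> / sqrt(<u_j, u_j>), so |<v, e_j>|^2 = <v, u_j>^2 / <u_j, u_j>.
Coefficients: <v, e_1> = -1/sqrt(2), <v, e_2> = -6/sqrt(9).
Square and sum: Σ |<v, e_j>|^2 = 9/2.
Compute ||v||^2 = v·v = 5.
Deficit = 5 − 9/2 = 1/2 ≥ 0, confirming Bessel's inequality. (The deficit equals ||v − Σ <v,e_j> e_j||^2, the squared distance from v to span{e_j}.)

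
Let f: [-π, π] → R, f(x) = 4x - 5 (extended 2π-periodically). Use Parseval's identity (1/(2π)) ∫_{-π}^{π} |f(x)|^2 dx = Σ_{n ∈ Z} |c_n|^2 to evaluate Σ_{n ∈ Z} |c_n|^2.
Σ |c_n|^2 = 16π^2/3 + 25

Expand and integrate term by term over [-π, π]:
  ∫ (4x)^2 dx = 16·(2π^3/3); ∫ 2·4·(-5)·x dx = 0 (odd integrand); ∫ (-5)^2 dx = 25·2π.
So (1/(2π)) ∫_{-π}^{π} (4x - 5)^2 dx = 16π^2/3 + 25 = 16π^2/3 + 25.
Parseval ⇒ Σ |c_n|^2 = 16π^2/3 + 25.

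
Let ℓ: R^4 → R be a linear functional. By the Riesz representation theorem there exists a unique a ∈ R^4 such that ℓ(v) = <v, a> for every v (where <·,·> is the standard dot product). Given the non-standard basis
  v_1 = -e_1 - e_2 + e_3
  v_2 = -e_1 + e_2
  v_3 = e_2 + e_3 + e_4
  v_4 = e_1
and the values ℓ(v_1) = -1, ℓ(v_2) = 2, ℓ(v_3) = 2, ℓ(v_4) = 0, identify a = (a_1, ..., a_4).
a = (0, 2, 1, -1)

Write a = (a_1, ..., a_4) in the standard basis. For each basis vector v_i, ℓ(v_i) = <v_i, a> is a linear equation in the a_j's. Collect the n equations into a matrix system V a = ℓ, where row i of V is v_i (expressed in the standard basis). Since V is invertible (lower-triangular with 1s on the diagonal, up to permutation), solve by back-substitution:
  V =
[[-1, -1, 1, 0],
 [-1, 1, 0, 0],
 [0, 1, 1, 1],
 [1, 0, 0, 0]]
  V a = (-1, 2, 2, 0)
Solving gives a = (0, 2, 1, -1).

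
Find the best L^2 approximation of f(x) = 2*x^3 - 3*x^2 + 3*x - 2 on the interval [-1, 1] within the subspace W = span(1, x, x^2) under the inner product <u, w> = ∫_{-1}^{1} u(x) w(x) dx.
g(x) = -3*x^2 + 21*x/5 - 2

The best approximation g ∈ W is the orthogonal projection of f onto W. Writing g = a_0 + a_1 x + a_2 x^2, the coefficients solve the normal equations G · a = b where
  G_{ij} = <φ_i, φ_j> and b_i = <f, φ_i>, with φ_0 = 1, φ_1 = x, φ_2 = x^2.
G =
  [2, 0, 2/3]
  [0, 2/3, 0]
  [2/3, 0, 2/5],
b = (-6, 14/5, -38/15).
Solving gives a_0 = -2, a_1 = 21/5, a_2 = -3, so
  g(x) = -3*x^2 + 21*x/5 - 2.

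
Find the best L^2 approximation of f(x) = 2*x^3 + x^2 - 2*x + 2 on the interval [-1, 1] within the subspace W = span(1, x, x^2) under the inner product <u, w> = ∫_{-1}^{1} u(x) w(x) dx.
g(x) = x^2 - 4*x/5 + 2

The best approximation g ∈ W is the orthogonal projection of f onto W. Writing g = a_0 + a_1 x + a_2 x^2, the coefficients solve the normal equations G · a = b where
  G_{ij} = <φ_i, φ_j> and b_i = <f, φ_i>, with φ_0 = 1, φ_1 = x, φ_2 = x^2.
G =
  [2, 0, 2/3]
  [0, 2/3, 0]
  [2/3, 0, 2/5],
b = (14/3, -8/15, 26/15).
Solving gives a_0 = 2, a_1 = -4/5, a_2 = 1, so
  g(x) = x^2 - 4*x/5 + 2.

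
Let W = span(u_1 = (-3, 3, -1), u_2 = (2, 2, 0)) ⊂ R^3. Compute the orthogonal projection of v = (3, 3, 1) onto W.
proj_W(v) = (60/19, 54/19, 1/19)

Set up U = [u_1 | ... | u_2] ∈ R^(3×2). The projector onto W = col(U) is P = U (U^T U)^(-1) U^T.
Compute U^T U =
  [19, 0]
  [0, 8],
and U^T v = (-1, 12).
Solve U^T U · c = U^T v for the coefficients: c = (-1/19, 3/2). The projection is proj_W(v) = U c.
Check: (v - proj_W(v)) · u_1 = 0  (should be 0).
Check: (v - proj_W(v)) · u_2 = 0  (should be 0).
Result: proj_W(v) = (60/19, 54/19, 1/19).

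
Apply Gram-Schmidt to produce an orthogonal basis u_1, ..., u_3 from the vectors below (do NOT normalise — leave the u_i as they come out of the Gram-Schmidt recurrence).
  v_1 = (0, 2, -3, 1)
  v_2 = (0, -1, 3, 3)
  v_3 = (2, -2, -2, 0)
Orthogonal basis:
  u_1 = (0, 2, -3, 1)
  u_2 = (0, 1/7, 9/7, 25/7)
  u_3 = (2, -228/101, -133/101, 57/101)

Apply the Gram-Schmidt recurrence
  u_1 = v_1
  u_i = v_i − Σ_{j<i} ((v_i · u_j) / (u_j · u_j)) · u_j.

Step by step this gives:
  u_1 = (0, 2, -3, 1)
  u_2 = (0, 1/7, 9/7, 25/7)
  u_3 = (2, -228/101, -133/101, 57/101)

Orthogonality check:
  u_2 · u_1 = 0 (should be 0)
  u_3 · u_1 = 0 (should be 0)
  u_3 · u_2 = 0 (should be 0)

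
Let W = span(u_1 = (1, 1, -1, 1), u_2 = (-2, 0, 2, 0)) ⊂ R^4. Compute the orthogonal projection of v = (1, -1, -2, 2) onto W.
proj_W(v) = (3/2, 1/2, -3/2, 1/2)

Set up U = [u_1 | ... | u_2] ∈ R^(4×2). The projector onto W = col(U) is P = U (U^T U)^(-1) U^T.
Compute U^T U =
  [4, -4]
  [-4, 8],
and U^T v = (4, -6).
Solve U^T U · c = U^T v for the coefficients: c = (1/2, -1/2). The projection is proj_W(v) = U c.
Check: (v - proj_W(v)) · u_1 = 0  (should be 0).
Check: (v - proj_W(v)) · u_2 = 0  (should be 0).
Result: proj_W(v) = (3/2, 1/2, -3/2, 1/2).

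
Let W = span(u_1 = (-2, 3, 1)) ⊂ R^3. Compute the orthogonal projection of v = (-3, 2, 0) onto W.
proj_W(v) = (-12/7, 18/7, 6/7)

Set up U = [u_1 | ... | u_1] ∈ R^(3×1). The projector onto W = col(U) is P = U (U^T U)^(-1) U^T.
Compute U^T U =
  [14],
and U^T v = (12).
Solve U^T U · c = U^T v for the coefficients: c = (6/7). The projection is proj_W(v) = U c.
Check: (v - proj_W(v)) · u_1 = 0  (should be 0).
Result: proj_W(v) = (-12/7, 18/7, 6/7).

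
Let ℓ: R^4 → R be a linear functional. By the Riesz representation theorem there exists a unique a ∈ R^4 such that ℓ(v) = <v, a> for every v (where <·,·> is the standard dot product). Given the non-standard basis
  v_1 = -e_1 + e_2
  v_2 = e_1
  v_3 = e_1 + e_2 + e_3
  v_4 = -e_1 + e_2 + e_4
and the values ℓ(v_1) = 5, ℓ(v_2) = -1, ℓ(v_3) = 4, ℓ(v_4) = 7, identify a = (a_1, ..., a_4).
a = (-1, 4, 1, 2)

Write a = (a_1, ..., a_4) in the standard basis. For each basis vector v_i, ℓ(v_i) = <v_i, a> is a linear equation in the a_j's. Collect the n equations into a matrix system V a = ℓ, where row i of V is v_i (expressed in the standard basis). Since V is invertible (lower-triangular with 1s on the diagonal, up to permutation), solve by back-substitution:
  V =
[[-1, 1, 0, 0],
 [1, 0, 0, 0],
 [1, 1, 1, 0],
 [-1, 1, 0, 1]]
  V a = (5, -1, 4, 7)
Solving gives a = (-1, 4, 1, 2).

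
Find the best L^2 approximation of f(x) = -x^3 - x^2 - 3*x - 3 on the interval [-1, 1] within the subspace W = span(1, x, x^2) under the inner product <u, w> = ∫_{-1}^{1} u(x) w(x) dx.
g(x) = -x^2 - 18*x/5 - 3

The best approximation g ∈ W is the orthogonal projection of f onto W. Writing g = a_0 + a_1 x + a_2 x^2, the coefficients solve the normal equations G · a = b where
  G_{ij} = <φ_i, φ_j> and b_i = <f, φ_i>, with φ_0 = 1, φ_1 = x, φ_2 = x^2.
G =
  [2, 0, 2/3]
  [0, 2/3, 0]
  [2/3, 0, 2/5],
b = (-20/3, -12/5, -12/5).
Solving gives a_0 = -3, a_1 = -18/5, a_2 = -1, so
  g(x) = -x^2 - 18*x/5 - 3.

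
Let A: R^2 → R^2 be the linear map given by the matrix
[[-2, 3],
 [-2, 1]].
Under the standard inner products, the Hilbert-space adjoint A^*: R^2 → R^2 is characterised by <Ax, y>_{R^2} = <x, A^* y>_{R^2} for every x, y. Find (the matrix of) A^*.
A^* = A^T =
[[-2, -2],
 [3, 1]]

For real matrices with standard dot products, the defining identity <Ax, y> = <x, A^* y> gives (Ax)^T y = x^T (A^*) y, i.e. x^T A^T y = x^T (A^*) y. Since this holds for all x, y, we must have A^* = A^T. Therefore
A^* =
[[-2, -2],
 [3, 1]].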